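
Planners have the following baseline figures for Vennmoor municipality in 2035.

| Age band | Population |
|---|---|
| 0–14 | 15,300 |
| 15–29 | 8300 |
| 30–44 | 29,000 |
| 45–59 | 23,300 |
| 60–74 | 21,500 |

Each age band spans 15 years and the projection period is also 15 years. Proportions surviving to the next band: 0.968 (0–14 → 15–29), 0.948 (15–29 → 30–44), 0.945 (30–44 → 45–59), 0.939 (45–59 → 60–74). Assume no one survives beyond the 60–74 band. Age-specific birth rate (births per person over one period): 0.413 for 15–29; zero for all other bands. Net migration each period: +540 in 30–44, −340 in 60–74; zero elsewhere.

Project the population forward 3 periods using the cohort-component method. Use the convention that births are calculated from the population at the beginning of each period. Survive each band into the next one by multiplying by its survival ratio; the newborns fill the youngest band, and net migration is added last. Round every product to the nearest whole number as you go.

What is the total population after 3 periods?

31875

After projecting period 1:
Births: 8300 * 0.413 = 3428
15–29: 15300 * 0.968 = 14810
30–44: 8300 * 0.948 = 7868
45–59: 29000 * 0.945 = 27405
60–74: 23300 * 0.939 = 21879
Net migration: 30–44 + 540 → 8408; 60–74 − 340 → 21539
→ [3428, 14810, 8408, 27405, 21539]
After projecting period 2:
Births: 14810 * 0.413 = 6117
15–29: 3428 * 0.968 = 3318
30–44: 14810 * 0.948 = 14040
45–59: 8408 * 0.945 = 7946
60–74: 27405 * 0.939 = 25733
Net migration: 30–44 + 540 → 14580; 60–74 − 340 → 25393
→ [6117, 3318, 14580, 7946, 25393]
After projecting period 3:
Births: 3318 * 0.413 = 1370
15–29: 6117 * 0.968 = 5921
30–44: 3318 * 0.948 = 3145
45–59: 14580 * 0.945 = 13778
60–74: 7946 * 0.939 = 7461
Net migration: 30–44 + 540 → 3685; 60–74 − 340 → 7121
→ [1370, 5921, 3685, 13778, 7121]
Total after period 3: 1370 + 5921 + 3685 + 13778 + 7121 = 31875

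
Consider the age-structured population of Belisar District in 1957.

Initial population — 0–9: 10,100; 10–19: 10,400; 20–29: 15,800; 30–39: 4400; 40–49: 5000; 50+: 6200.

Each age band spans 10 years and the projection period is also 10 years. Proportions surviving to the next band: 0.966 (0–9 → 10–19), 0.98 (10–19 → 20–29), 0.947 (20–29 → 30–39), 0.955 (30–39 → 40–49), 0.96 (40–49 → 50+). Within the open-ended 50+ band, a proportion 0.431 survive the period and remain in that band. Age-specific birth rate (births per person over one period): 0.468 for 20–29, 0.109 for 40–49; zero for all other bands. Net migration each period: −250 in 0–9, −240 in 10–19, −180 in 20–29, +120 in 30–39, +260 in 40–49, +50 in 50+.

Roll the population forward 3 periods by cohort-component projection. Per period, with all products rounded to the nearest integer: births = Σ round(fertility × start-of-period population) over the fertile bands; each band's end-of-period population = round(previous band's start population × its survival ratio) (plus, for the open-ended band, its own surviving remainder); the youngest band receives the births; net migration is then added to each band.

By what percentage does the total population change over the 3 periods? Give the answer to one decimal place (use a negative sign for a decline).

After projecting period 1:
Births: 15800 × 0.468 = 7394 ; 5000 × 0.109 = 545 ⇒ total 7939
10–19: 10100 × 0.966 = 9757
20–29: 10400 × 0.98 = 10192
30–39: 15800 × 0.947 = 14963
40–49: 4400 × 0.955 = 4202
50+: 5000 × 0.96 + 6200 × 0.431 = 4800 + 2672 = 7472
Net migration: 0–9 − 250 → 7689; 10–19 − 240 → 9517; 20–29 − 180 → 10012; 30–39 + 120 → 15083; 40–49 + 260 → 4462; 50+ + 50 → 7522
End of period: [7689, 9517, 10012, 15083, 4462, 7522]
After projecting period 2:
Births: 10012 × 0.468 = 4686 ; 4462 × 0.109 = 486 ⇒ total 5172
10–19: 7689 × 0.966 = 7428
20–29: 9517 × 0.98 = 9327
30–39: 10012 × 0.947 = 9481
40–49: 15083 × 0.955 = 14404
50+: 4462 × 0.96 + 7522 × 0.431 = 4284 + 3242 = 7526
Net migration: 0–9 − 250 → 4922; 10–19 − 240 → 7188; 20–29 − 180 → 9147; 30–39 + 120 → 9601; 40–49 + 260 → 14664; 50+ + 50 → 7576
End of period: [4922, 7188, 9147, 9601, 14664, 7576]
After projecting period 3:
Births: 9147 × 0.468 = 4281 ; 14664 × 0.109 = 1598 ⇒ total 5879
10–19: 4922 × 0.966 = 4755
20–29: 7188 × 0.98 = 7044
30–39: 9147 × 0.947 = 8662
40–49: 9601 × 0.955 = 9169
50+: 14664 × 0.96 + 7576 × 0.431 = 14077 + 3265 = 17342
Net migration: 0–9 − 250 → 5629; 10–19 − 240 → 4515; 20–29 − 180 → 6864; 30–39 + 120 → 8782; 40–49 + 260 → 9429; 50+ + 50 → 17392
End of period: [5629, 4515, 6864, 8782, 9429, 17392]
Total: 51900 → 52611; change = 711; percentage change = 1.4%

1.4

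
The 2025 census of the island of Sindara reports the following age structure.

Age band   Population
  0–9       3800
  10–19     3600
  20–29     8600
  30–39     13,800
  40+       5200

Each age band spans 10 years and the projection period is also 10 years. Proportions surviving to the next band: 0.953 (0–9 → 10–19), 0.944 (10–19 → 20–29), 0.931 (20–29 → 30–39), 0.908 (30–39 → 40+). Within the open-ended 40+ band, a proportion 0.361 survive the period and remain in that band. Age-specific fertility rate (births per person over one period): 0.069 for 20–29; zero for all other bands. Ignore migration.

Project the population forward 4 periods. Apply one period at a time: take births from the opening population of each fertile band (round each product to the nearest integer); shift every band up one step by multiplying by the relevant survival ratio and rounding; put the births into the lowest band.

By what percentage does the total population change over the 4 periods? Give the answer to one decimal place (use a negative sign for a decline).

-81.4

Period 1:
Births: 8600 × 0.069 = 593
10–19: 3800 × 0.953 = 3621
20–29: 3600 × 0.944 = 3398
30–39: 8600 × 0.931 = 8007
40+: 13800 × 0.908 + 5200 × 0.361 = 12530 + 1877 = 14407
Giving 593 / 3621 / 3398 / 8007 / 14407.
Period 2:
Births: 3398 × 0.069 = 234
10–19: 593 × 0.953 = 565
20–29: 3621 × 0.944 = 3418
30–39: 3398 × 0.931 = 3164
40+: 8007 × 0.908 + 14407 × 0.361 = 7270 + 5201 = 12471
Giving 234 / 565 / 3418 / 3164 / 12471.
Period 3:
Births: 3418 × 0.069 = 236
10–19: 234 × 0.953 = 223
20–29: 565 × 0.944 = 533
30–39: 3418 × 0.931 = 3182
40+: 3164 × 0.908 + 12471 × 0.361 = 2873 + 4502 = 7375
Giving 236 / 223 / 533 / 3182 / 7375.
Period 4:
Births: 533 × 0.069 = 37
10–19: 236 × 0.953 = 225
20–29: 223 × 0.944 = 211
30–39: 533 × 0.931 = 496
40+: 3182 × 0.908 + 7375 × 0.361 = 2889 + 2662 = 5551
Giving 37 / 225 / 211 / 496 / 5551.
Total: 35000 → 6520; change = -28480; percentage change = -81.4%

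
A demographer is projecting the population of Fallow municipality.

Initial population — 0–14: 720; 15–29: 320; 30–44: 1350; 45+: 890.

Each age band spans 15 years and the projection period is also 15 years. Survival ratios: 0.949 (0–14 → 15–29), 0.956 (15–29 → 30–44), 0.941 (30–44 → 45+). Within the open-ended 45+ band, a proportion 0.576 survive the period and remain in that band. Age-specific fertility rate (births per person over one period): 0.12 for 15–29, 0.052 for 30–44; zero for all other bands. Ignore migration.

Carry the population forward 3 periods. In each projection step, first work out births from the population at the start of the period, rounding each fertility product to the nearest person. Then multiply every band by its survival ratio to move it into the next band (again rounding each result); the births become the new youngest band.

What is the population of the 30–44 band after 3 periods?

[period 1]
Births: 320 × 0.12 = 38 ; 1350 × 0.052 = 70 → 108
15–29: 720 × 0.949 = 683
30–44: 320 × 0.956 = 306
45+: 1350 × 0.941 + 890 × 0.576 = 1270 + 513 = 1783
End of period: [108, 683, 306, 1783]
[period 2]
Births: 683 × 0.12 = 82 ; 306 × 0.052 = 16 → 98
15–29: 108 × 0.949 = 102
30–44: 683 × 0.956 = 653
45+: 306 × 0.941 + 1783 × 0.576 = 288 + 1027 = 1315
End of period: [98, 102, 653, 1315]
[period 3]
Births: 102 × 0.12 = 12 ; 653 × 0.052 = 34 → 46
15–29: 98 × 0.949 = 93
30–44: 102 × 0.956 = 98
45+: 653 × 0.941 + 1315 × 0.576 = 614 + 757 = 1371
End of period: [46, 93, 98, 1371]

98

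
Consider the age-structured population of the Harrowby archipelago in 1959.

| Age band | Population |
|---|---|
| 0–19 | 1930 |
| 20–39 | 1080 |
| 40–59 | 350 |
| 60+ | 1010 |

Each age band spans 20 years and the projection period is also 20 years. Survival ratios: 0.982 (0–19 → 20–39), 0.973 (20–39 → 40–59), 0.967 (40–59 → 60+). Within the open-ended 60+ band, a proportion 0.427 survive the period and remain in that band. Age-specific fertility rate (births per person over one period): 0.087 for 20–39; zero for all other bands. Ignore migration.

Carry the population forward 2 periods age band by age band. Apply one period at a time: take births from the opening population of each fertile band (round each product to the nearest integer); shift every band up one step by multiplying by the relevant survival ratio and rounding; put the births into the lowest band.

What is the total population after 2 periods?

3445

Let group 1 be 0–19 through group 4 = 60+.
— Period 1 —
Births: 1080 × 0.087 = 94
Group 2: 1930 × 0.982 = 1895
Group 3: 1080 × 0.973 = 1051
Group 4: 350 × 0.967 + 1010 × 0.427 = 338 + 431 = 769
Population now: 0–19=94, 20–39=1895, 40–59=1051, 60+=769
— Period 2 —
Births: 1895 × 0.087 = 165
Group 2: 94 × 0.982 = 92
Group 3: 1895 × 0.973 = 1844
Group 4: 1051 × 0.967 + 769 × 0.427 = 1016 + 328 = 1344
Population now: 0–19=165, 20–39=92, 40–59=1844, 60+=1344
Total after period 2: 165 + 92 + 1844 + 1344 = 3445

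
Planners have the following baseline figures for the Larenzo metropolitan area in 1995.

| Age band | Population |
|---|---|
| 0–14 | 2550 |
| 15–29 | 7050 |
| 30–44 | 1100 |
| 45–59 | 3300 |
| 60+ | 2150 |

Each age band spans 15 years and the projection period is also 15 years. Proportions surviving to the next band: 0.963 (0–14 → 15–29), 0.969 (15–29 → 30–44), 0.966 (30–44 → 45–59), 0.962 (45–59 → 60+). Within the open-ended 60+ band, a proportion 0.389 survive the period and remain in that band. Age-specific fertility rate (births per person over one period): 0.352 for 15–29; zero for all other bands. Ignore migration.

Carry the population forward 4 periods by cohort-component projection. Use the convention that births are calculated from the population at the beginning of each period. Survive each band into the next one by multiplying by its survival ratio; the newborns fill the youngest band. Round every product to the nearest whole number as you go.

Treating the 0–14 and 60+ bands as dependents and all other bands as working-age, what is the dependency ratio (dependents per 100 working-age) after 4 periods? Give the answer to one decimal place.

(Bands numbered youngest = 1 to oldest = 5.)
[period 1]
Births: 7050 × 0.352 = 2482
Band 2: 2550 × 0.963 = 2456
Band 3: 7050 × 0.969 = 6831
Band 4: 1100 × 0.966 = 1063
Band 5: 3300 × 0.962 + 2150 × 0.389 = 3175 + 836 = 4011
→ [2482, 2456, 6831, 1063, 4011]
[period 2]
Births: 2456 × 0.352 = 865
Band 2: 2482 × 0.963 = 2390
Band 3: 2456 × 0.969 = 2380
Band 4: 6831 × 0.966 = 6599
Band 5: 1063 × 0.962 + 4011 × 0.389 = 1023 + 1560 = 2583
→ [865, 2390, 2380, 6599, 2583]
[period 3]
Births: 2390 × 0.352 = 841
Band 2: 865 × 0.963 = 833
Band 3: 2390 × 0.969 = 2316
Band 4: 2380 × 0.966 = 2299
Band 5: 6599 × 0.962 + 2583 × 0.389 = 6348 + 1005 = 7353
→ [841, 833, 2316, 2299, 7353]
[period 4]
Births: 833 × 0.352 = 293
Band 2: 841 × 0.963 = 810
Band 3: 833 × 0.969 = 807
Band 4: 2316 × 0.966 = 2237
Band 5: 2299 × 0.962 + 7353 × 0.389 = 2212 + 2860 = 5072
→ [293, 810, 807, 2237, 5072]
Dependents (band 0–14 + band 60+) = 293 + 5072 = 5365; working-age = 3854; ratio = 5365/3854 × 100 = 139.2

139.2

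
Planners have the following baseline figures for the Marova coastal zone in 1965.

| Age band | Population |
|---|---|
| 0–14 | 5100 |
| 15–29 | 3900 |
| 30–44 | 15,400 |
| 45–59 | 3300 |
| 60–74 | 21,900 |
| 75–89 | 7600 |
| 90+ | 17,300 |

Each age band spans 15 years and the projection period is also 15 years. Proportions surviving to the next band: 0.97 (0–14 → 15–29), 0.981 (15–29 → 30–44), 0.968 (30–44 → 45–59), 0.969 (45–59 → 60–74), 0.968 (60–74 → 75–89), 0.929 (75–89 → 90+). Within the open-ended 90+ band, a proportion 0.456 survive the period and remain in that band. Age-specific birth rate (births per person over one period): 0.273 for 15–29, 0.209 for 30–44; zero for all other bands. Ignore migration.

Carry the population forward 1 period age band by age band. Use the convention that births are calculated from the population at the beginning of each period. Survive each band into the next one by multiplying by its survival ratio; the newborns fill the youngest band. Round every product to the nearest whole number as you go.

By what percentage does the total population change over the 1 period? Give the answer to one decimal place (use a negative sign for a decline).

Call the bands 1 to 7, youngest first.
Period 1.
Births: 3900 × 0.273 = 1065  |  15400 × 0.209 = 3219 ⇒ total 4284
Band 2: 5100 × 0.97 = 4947
Band 3: 3900 × 0.981 = 3826
Band 4: 15400 × 0.968 = 14907
Band 5: 3300 × 0.969 = 3198
Band 6: 21900 × 0.968 = 21199
Band 7: 7600 × 0.929 + 17300 × 0.456 = 7060 + 7889 = 14949
Population now: 0–14=4284, 15–29=4947, 30–44=3826, 45–59=14907, 60–74=3198, 75–89=21199, 90+=14949
Total: 74500 → 67310; change = -7190; percentage change = -9.7%

-9.7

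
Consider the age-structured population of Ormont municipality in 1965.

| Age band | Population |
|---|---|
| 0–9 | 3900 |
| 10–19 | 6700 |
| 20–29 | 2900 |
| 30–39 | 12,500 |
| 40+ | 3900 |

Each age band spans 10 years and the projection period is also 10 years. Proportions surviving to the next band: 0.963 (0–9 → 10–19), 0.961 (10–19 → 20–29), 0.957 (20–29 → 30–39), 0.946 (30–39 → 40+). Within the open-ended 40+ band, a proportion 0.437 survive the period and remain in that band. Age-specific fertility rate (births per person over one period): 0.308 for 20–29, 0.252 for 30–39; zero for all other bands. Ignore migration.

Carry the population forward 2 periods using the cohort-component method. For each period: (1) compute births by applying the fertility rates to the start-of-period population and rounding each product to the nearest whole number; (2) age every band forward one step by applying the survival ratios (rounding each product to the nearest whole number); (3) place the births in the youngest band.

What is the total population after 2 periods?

Call the bands 1 to 5, youngest first.
— Period 1 —
Births: 2900 * 0.308 = 893 ; 12500 * 0.252 = 3150 → 4043
Band 2: 3900 * 0.963 = 3756
Band 3: 6700 * 0.961 = 6439
Band 4: 2900 * 0.957 = 2775
Band 5: 12500 * 0.946 + 3900 * 0.437 = 11825 + 1704 = 13529
→ [4043, 3756, 6439, 2775, 13529]
— Period 2 —
Births: 6439 * 0.308 = 1983 ; 2775 * 0.252 = 699 → 2682
Band 2: 4043 * 0.963 = 3893
Band 3: 3756 * 0.961 = 3610
Band 4: 6439 * 0.957 = 6162
Band 5: 2775 * 0.946 + 13529 * 0.437 = 2625 + 5912 = 8537
→ [2682, 3893, 3610, 6162, 8537]
Total after period 2: 2682 + 3893 + 3610 + 6162 + 8537 = 24884

24884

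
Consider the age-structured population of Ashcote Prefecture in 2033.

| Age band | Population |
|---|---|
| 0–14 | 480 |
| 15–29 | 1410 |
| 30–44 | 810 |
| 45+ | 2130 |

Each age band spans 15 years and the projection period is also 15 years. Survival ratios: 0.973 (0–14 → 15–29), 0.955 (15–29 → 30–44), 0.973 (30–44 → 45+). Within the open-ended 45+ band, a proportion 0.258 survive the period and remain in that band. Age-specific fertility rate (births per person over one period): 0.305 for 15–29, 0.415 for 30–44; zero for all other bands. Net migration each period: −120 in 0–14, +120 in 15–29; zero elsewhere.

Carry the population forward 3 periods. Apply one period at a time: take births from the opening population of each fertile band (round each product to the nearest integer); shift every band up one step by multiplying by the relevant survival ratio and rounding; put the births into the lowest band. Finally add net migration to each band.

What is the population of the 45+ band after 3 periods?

Numbering the bands 1..4 from youngest to oldest:
[period 1]
Births: 1410 × 0.305 = 430  |  810 × 0.415 = 336 → total 766
Band 2: 480 × 0.973 = 467
Band 3: 1410 × 0.955 = 1347
Band 4: 810 × 0.973 + 2130 × 0.258 = 788 + 550 = 1338
Net migration: Band 1 − 120 → 646; Band 2 + 120 → 587
End of period: [646, 587, 1347, 1338]
[period 2]
Births: 587 × 0.305 = 179  |  1347 × 0.415 = 559 → total 738
Band 2: 646 × 0.973 = 629
Band 3: 587 × 0.955 = 561
Band 4: 1347 × 0.973 + 1338 × 0.258 = 1311 + 345 = 1656
Net migration: Band 1 − 120 → 618; Band 2 + 120 → 749
End of period: [618, 749, 561, 1656]
[period 3]
Births: 749 × 0.305 = 228  |  561 × 0.415 = 233 → total 461
Band 2: 618 × 0.973 = 601
Band 3: 749 × 0.955 = 715
Band 4: 561 × 0.973 + 1656 × 0.258 = 546 + 427 = 973
Net migration: Band 1 − 120 → 341; Band 2 + 120 → 721
End of period: [341, 721, 715, 973]

973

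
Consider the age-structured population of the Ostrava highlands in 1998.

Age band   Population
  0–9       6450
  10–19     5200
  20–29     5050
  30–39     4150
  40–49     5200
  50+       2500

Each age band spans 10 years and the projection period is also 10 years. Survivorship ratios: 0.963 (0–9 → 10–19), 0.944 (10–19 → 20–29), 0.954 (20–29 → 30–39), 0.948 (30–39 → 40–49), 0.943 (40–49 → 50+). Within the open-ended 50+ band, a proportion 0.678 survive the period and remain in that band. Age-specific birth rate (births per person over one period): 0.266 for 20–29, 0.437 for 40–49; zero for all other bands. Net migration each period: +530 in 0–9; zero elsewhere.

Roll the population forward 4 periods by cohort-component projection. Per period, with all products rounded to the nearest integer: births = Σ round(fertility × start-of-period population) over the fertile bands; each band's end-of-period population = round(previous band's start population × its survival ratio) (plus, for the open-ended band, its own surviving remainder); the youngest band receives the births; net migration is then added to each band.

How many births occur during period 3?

Period 1.
Births: 5050 × 0.266 = 1343  |  5200 × 0.437 = 2272 → 3615
10–19: 6450 × 0.963 = 6211
20–29: 5200 × 0.944 = 4909
30–39: 5050 × 0.954 = 4818
40–49: 4150 × 0.948 = 3934
50+: 5200 × 0.943 + 2500 × 0.678 = 4904 + 1695 = 6599
Net migration: 0–9 + 530 → 4145
End of period: [4145, 6211, 4909, 4818, 3934, 6599]
Period 2.
Births: 4909 × 0.266 = 1306  |  3934 × 0.437 = 1719 → 3025
10–19: 4145 × 0.963 = 3992
20–29: 6211 × 0.944 = 5863
30–39: 4909 × 0.954 = 4683
40–49: 4818 × 0.948 = 4567
50+: 3934 × 0.943 + 6599 × 0.678 = 3710 + 4474 = 8184
Net migration: 0–9 + 530 → 3555
End of period: [3555, 3992, 5863, 4683, 4567, 8184]
Period 3.
Births: 5863 × 0.266 = 1560  |  4567 × 0.437 = 1996 → 3556
10–19: 3555 × 0.963 = 3423
20–29: 3992 × 0.944 = 3768
30–39: 5863 × 0.954 = 5593
40–49: 4683 × 0.948 = 4439
50+: 4567 × 0.943 + 8184 × 0.678 = 4307 + 5549 = 9856
Net migration: 0–9 + 530 → 4086
End of period: [4086, 3423, 3768, 5593, 4439, 9856]

3556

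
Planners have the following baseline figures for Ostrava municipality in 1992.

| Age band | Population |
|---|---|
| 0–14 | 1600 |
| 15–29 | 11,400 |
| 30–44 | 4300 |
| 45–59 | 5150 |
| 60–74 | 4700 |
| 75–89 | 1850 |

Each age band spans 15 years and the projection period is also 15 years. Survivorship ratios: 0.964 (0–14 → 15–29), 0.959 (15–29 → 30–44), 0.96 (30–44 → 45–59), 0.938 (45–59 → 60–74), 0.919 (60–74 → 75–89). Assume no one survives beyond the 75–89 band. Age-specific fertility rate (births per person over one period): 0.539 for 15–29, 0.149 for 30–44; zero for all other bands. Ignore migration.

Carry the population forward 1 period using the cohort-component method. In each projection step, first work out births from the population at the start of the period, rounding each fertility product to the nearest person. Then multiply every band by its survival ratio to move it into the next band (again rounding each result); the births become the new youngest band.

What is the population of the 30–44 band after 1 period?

10933

After projecting period 1:
Births: 11400 × 0.539 = 6145 ; 4300 × 0.149 = 641 — total 6786
15–29: 1600 × 0.964 = 1542
30–44: 11400 × 0.959 = 10933
45–59: 4300 × 0.96 = 4128
60–74: 5150 × 0.938 = 4831
75–89: 4700 × 0.919 = 4319
Giving 6786 / 1542 / 10933 / 4128 / 4831 / 4319.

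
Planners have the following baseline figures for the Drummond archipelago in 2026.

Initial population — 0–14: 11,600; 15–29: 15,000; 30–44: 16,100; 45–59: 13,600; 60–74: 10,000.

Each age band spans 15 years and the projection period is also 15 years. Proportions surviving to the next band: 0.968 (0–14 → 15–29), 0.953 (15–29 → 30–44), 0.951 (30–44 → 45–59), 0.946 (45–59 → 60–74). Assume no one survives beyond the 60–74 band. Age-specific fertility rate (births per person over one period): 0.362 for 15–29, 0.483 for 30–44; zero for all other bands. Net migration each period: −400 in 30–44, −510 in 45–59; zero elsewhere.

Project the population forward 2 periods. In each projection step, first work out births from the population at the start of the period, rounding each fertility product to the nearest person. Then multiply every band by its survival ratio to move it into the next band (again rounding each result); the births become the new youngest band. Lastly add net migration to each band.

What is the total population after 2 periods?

After projecting period 1:
Births: 15000 * 0.362 = 5430, 16100 * 0.483 = 7776 — total 13206
15–29: 11600 * 0.968 = 11229
30–44: 15000 * 0.953 = 14295
45–59: 16100 * 0.951 = 15311
60–74: 13600 * 0.946 = 12866
Net migration: 30–44 − 400 → 13895; 45–59 − 510 → 14801
End of period: [13206, 11229, 13895, 14801, 12866]
After projecting period 2:
Births: 11229 * 0.362 = 4065, 13895 * 0.483 = 6711 — total 10776
15–29: 13206 * 0.968 = 12783
30–44: 11229 * 0.953 = 10701
45–59: 13895 * 0.951 = 13214
60–74: 14801 * 0.946 = 14002
Net migration: 30–44 − 400 → 10301; 45–59 − 510 → 12704
End of period: [10776, 12783, 10301, 12704, 14002]
Total after period 2: 10776 + 12783 + 10301 + 12704 + 14002 = 60566

60566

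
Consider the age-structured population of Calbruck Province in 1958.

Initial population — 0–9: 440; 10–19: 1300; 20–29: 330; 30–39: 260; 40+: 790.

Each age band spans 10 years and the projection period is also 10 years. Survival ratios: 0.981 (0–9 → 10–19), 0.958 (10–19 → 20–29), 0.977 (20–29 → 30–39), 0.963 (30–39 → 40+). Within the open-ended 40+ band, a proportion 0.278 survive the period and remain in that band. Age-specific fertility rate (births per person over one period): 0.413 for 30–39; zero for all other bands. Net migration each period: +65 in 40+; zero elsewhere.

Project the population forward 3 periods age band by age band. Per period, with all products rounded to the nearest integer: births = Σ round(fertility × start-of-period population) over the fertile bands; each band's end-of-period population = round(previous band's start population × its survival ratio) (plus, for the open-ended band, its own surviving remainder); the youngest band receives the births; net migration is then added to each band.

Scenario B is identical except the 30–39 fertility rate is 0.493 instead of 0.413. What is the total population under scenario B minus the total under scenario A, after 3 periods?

143

(Groups numbered youngest = 1 to oldest = 5.)
Period 1.
Births: 260 × 0.413 = 107
Group 2: 440 × 0.981 = 432
Group 3: 1300 × 0.958 = 1245
Group 4: 330 × 0.977 = 322
Group 5: 260 × 0.963 + 790 × 0.278 = 250 + 220 = 470
Net migration: Group 5 + 65 → 535
Giving 107 / 432 / 1245 / 322 / 535.
Period 2.
Births: 322 × 0.413 = 133
Group 2: 107 × 0.981 = 105
Group 3: 432 × 0.958 = 414
Group 4: 1245 × 0.977 = 1216
Group 5: 322 × 0.963 + 535 × 0.278 = 310 + 149 = 459
Net migration: Group 5 + 65 → 524
Giving 133 / 105 / 414 / 1216 / 524.
Period 3.
Births: 1216 × 0.413 = 502
Group 2: 133 × 0.981 = 130
Group 3: 105 × 0.958 = 101
Group 4: 414 × 0.977 = 404
Group 5: 1216 × 0.963 + 524 × 0.278 = 1171 + 146 = 1317
Net migration: Group 5 + 65 → 1382
Giving 502 / 130 / 101 / 404 / 1382.
Scenario A total after 3 periods: 2519
Scenario B projection —
Period 1.
Births: 260 × 0.493 = 128
Group 2: 440 × 0.981 = 432
Group 3: 1300 × 0.958 = 1245
Group 4: 330 × 0.977 = 322
Group 5: 260 × 0.963 + 790 × 0.278 = 250 + 220 = 470
Net migration: Group 5 + 65 → 535
Giving 128 / 432 / 1245 / 322 / 535.
Period 2.
Births: 322 × 0.493 = 159
Group 2: 128 × 0.981 = 126
Group 3: 432 × 0.958 = 414
Group 4: 1245 × 0.977 = 1216
Group 5: 322 × 0.963 + 535 × 0.278 = 310 + 149 = 459
Net migration: Group 5 + 65 → 524
Giving 159 / 126 / 414 / 1216 / 524.
Period 3.
Births: 1216 × 0.493 = 599
Group 2: 159 × 0.981 = 156
Group 3: 126 × 0.958 = 121
Group 4: 414 × 0.977 = 404
Group 5: 1216 × 0.963 + 524 × 0.278 = 1171 + 146 = 1317
Net migration: Group 5 + 65 → 1382
Giving 599 / 156 / 121 / 404 / 1382.
Scenario B total after 3 periods: 2662
Difference B − A = 2662 − 2519 = 143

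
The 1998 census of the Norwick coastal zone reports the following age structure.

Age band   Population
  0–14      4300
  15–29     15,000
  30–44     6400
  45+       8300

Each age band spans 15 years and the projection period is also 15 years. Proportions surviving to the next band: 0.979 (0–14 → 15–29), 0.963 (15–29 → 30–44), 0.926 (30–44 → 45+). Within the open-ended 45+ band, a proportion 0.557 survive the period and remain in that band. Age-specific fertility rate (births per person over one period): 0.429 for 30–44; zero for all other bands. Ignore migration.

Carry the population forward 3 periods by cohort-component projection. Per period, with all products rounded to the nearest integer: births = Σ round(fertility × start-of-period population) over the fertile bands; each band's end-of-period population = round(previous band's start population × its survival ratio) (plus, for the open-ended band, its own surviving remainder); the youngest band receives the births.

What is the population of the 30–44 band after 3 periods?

2589

— Period 1 —
Births: 6400 * 0.429 = 2746
15–29: 4300 * 0.979 = 4210
30–44: 15000 * 0.963 = 14445
45+: 6400 * 0.926 + 8300 * 0.557 = 5926 + 4623 = 10549
End of period: [2746, 4210, 14445, 10549]
— Period 2 —
Births: 14445 * 0.429 = 6197
15–29: 2746 * 0.979 = 2688
30–44: 4210 * 0.963 = 4054
45+: 14445 * 0.926 + 10549 * 0.557 = 13376 + 5876 = 19252
End of period: [6197, 2688, 4054, 19252]
— Period 3 —
Births: 4054 * 0.429 = 1739
15–29: 6197 * 0.979 = 6067
30–44: 2688 * 0.963 = 2589
45+: 4054 * 0.926 + 19252 * 0.557 = 3754 + 10723 = 14477
End of period: [1739, 6067, 2589, 14477]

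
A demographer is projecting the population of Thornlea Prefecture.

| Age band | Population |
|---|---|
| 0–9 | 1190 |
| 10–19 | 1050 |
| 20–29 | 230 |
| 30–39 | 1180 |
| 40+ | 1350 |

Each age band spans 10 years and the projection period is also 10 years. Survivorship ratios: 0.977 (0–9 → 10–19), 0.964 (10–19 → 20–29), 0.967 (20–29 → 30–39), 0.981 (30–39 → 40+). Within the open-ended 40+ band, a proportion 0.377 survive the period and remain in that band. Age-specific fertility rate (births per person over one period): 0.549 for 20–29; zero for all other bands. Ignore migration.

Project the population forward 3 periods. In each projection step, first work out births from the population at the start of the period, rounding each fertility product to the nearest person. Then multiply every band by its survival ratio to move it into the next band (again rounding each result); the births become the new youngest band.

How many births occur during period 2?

Call the bands 1 to 5, youngest first.
[period 1]
Births: 230 × 0.549 = 126
Band 2: 1190 × 0.977 = 1163
Band 3: 1050 × 0.964 = 1012
Band 4: 230 × 0.967 = 222
Band 5: 1180 × 0.981 + 1350 × 0.377 = 1158 + 509 = 1667
→ [126, 1163, 1012, 222, 1667]
[period 2]
Births: 1012 × 0.549 = 556
Band 2: 126 × 0.977 = 123
Band 3: 1163 × 0.964 = 1121
Band 4: 1012 × 0.967 = 979
Band 5: 222 × 0.981 + 1667 × 0.377 = 218 + 628 = 846
→ [556, 123, 1121, 979, 846]

556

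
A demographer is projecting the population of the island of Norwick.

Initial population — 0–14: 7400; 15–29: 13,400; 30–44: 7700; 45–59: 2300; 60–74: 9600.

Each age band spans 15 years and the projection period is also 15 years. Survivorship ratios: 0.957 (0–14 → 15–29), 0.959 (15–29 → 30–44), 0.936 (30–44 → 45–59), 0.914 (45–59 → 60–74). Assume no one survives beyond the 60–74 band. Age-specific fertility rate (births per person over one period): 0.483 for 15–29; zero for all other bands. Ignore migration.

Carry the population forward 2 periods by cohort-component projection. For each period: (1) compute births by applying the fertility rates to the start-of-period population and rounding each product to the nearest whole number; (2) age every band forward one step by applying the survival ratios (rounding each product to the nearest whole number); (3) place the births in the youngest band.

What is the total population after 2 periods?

35023

(Bands numbered youngest = 1 to oldest = 5.)
[period 1]
Births: 13400 × 0.483 = 6472
Band 2: 7400 × 0.957 = 7082
Band 3: 13400 × 0.959 = 12851
Band 4: 7700 × 0.936 = 7207
Band 5: 2300 × 0.914 = 2102
End of period: [6472, 7082, 12851, 7207, 2102]
[period 2]
Births: 7082 × 0.483 = 3421
Band 2: 6472 × 0.957 = 6194
Band 3: 7082 × 0.959 = 6792
Band 4: 12851 × 0.936 = 12029
Band 5: 7207 × 0.914 = 6587
End of period: [3421, 6194, 6792, 12029, 6587]
Total after period 2: 3421 + 6194 + 6792 + 12029 + 6587 = 35023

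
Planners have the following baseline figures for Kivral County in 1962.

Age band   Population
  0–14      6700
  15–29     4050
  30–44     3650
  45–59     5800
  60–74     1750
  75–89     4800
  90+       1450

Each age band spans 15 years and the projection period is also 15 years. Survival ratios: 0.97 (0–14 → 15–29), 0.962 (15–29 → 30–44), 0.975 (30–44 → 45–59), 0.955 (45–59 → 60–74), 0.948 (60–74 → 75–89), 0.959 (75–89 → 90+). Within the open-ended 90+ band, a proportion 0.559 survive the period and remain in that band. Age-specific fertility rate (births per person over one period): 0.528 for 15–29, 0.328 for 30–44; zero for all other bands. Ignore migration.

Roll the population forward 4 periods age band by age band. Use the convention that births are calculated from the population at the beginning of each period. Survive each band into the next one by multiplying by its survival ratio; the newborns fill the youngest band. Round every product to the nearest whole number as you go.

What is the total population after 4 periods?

31116

(Groups numbered youngest = 1 to oldest = 7.)
— Period 1 —
Births: 4050 × 0.528 = 2138 ; 3650 × 0.328 = 1197 ⇒ total 3335
Group 2: 6700 × 0.97 = 6499
Group 3: 4050 × 0.962 = 3896
Group 4: 3650 × 0.975 = 3559
Group 5: 5800 × 0.955 = 5539
Group 6: 1750 × 0.948 = 1659
Group 7: 4800 × 0.959 + 1450 × 0.559 = 4603 + 811 = 5414
End of period: [3335, 6499, 3896, 3559, 5539, 1659, 5414]
— Period 2 —
Births: 6499 × 0.528 = 3431 ; 3896 × 0.328 = 1278 ⇒ total 4709
Group 2: 3335 × 0.97 = 3235
Group 3: 6499 × 0.962 = 6252
Group 4: 3896 × 0.975 = 3799
Group 5: 3559 × 0.955 = 3399
Group 6: 5539 × 0.948 = 5251
Group 7: 1659 × 0.959 + 5414 × 0.559 = 1591 + 3026 = 4617
End of period: [4709, 3235, 6252, 3799, 3399, 5251, 4617]
— Period 3 —
Births: 3235 × 0.528 = 1708 ; 6252 × 0.328 = 2051 ⇒ total 3759
Group 2: 4709 × 0.97 = 4568
Group 3: 3235 × 0.962 = 3112
Group 4: 6252 × 0.975 = 6096
Group 5: 3799 × 0.955 = 3628
Group 6: 3399 × 0.948 = 3222
Group 7: 5251 × 0.959 + 4617 × 0.559 = 5036 + 2581 = 7617
End of period: [3759, 4568, 3112, 6096, 3628, 3222, 7617]
— Period 4 —
Births: 4568 × 0.528 = 2412 ; 3112 × 0.328 = 1021 ⇒ total 3433
Group 2: 3759 × 0.97 = 3646
Group 3: 4568 × 0.962 = 4394
Group 4: 3112 × 0.975 = 3034
Group 5: 6096 × 0.955 = 5822
Group 6: 3628 × 0.948 = 3439
Group 7: 3222 × 0.959 + 7617 × 0.559 = 3090 + 4258 = 7348
End of period: [3433, 3646, 4394, 3034, 5822, 3439, 7348]
Total after period 4: 3433 + 3646 + 4394 + 3034 + 5822 + 3439 + 7348 = 31116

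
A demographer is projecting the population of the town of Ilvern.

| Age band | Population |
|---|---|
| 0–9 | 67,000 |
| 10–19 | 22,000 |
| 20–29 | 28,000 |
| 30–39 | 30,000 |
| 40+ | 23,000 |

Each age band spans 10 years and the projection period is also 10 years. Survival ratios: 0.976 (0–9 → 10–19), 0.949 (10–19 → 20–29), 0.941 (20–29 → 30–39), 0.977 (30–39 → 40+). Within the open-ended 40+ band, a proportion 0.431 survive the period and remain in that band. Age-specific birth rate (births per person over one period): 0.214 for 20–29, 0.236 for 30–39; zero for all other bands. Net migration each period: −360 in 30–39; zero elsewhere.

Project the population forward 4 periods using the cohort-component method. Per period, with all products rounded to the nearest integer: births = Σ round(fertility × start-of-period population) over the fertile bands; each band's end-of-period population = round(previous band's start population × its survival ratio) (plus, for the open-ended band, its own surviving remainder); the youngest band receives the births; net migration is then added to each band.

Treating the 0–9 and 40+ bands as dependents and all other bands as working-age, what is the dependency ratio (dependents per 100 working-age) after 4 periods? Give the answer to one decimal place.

232.6

— Period 1 —
Births: 28000 × 0.214 = 5992, 30000 × 0.236 = 7080 → 13072
10–19: 67000 × 0.976 = 65392
20–29: 22000 × 0.949 = 20878
30–39: 28000 × 0.941 = 26348
40+: 30000 × 0.977 + 23000 × 0.431 = 29310 + 9913 = 39223
Net migration: 30–39 − 360 → 25988
→ [13072, 65392, 20878, 25988, 39223]
— Period 2 —
Births: 20878 × 0.214 = 4468, 25988 × 0.236 = 6133 → 10601
10–19: 13072 × 0.976 = 12758
20–29: 65392 × 0.949 = 62057
30–39: 20878 × 0.941 = 19646
40+: 25988 × 0.977 + 39223 × 0.431 = 25390 + 16905 = 42295
Net migration: 30–39 − 360 → 19286
→ [10601, 12758, 62057, 19286, 42295]
— Period 3 —
Births: 62057 × 0.214 = 13280, 19286 × 0.236 = 4551 → 17831
10–19: 10601 × 0.976 = 10347
20–29: 12758 × 0.949 = 12107
30–39: 62057 × 0.941 = 58396
40+: 19286 × 0.977 + 42295 × 0.431 = 18842 + 18229 = 37071
Net migration: 30–39 − 360 → 58036
→ [17831, 10347, 12107, 58036, 37071]
— Period 4 —
Births: 12107 × 0.214 = 2591, 58036 × 0.236 = 13696 → 16287
10–19: 17831 × 0.976 = 17403
20–29: 10347 × 0.949 = 9819
30–39: 12107 × 0.941 = 11393
40+: 58036 × 0.977 + 37071 × 0.431 = 56701 + 15978 = 72679
Net migration: 30–39 − 360 → 11033
→ [16287, 17403, 9819, 11033, 72679]
Dependents (band 0–9 + band 40+) = 16287 + 72679 = 88966; working-age = 38255; ratio = 88966/38255 × 100 = 232.6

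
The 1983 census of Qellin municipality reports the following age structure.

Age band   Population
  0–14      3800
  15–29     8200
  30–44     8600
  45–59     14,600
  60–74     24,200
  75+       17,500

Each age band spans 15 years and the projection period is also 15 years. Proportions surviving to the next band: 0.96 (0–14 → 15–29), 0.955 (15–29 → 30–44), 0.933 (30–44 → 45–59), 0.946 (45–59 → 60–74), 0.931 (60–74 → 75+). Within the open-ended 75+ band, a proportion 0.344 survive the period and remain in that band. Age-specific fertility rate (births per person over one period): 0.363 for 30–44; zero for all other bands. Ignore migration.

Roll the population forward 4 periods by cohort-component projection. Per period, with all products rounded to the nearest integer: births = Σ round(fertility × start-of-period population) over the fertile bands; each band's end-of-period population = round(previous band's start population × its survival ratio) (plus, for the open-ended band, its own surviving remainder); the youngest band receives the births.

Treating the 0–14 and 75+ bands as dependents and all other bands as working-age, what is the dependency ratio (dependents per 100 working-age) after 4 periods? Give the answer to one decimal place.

131.6

— Period 1 —
Births: 8600 * 0.363 = 3122
15–29: 3800 * 0.96 = 3648
30–44: 8200 * 0.955 = 7831
45–59: 8600 * 0.933 = 8024
60–74: 14600 * 0.946 = 13812
75+: 24200 * 0.931 + 17500 * 0.344 = 22530 + 6020 = 28550
→ [3122, 3648, 7831, 8024, 13812, 28550]
— Period 2 —
Births: 7831 * 0.363 = 2843
15–29: 3122 * 0.96 = 2997
30–44: 3648 * 0.955 = 3484
45–59: 7831 * 0.933 = 7306
60–74: 8024 * 0.946 = 7591
75+: 13812 * 0.931 + 28550 * 0.344 = 12859 + 9821 = 22680
→ [2843, 2997, 3484, 7306, 7591, 22680]
— Period 3 —
Births: 3484 * 0.363 = 1265
15–29: 2843 * 0.96 = 2729
30–44: 2997 * 0.955 = 2862
45–59: 3484 * 0.933 = 3251
60–74: 7306 * 0.946 = 6911
75+: 7591 * 0.931 + 22680 * 0.344 = 7067 + 7802 = 14869
→ [1265, 2729, 2862, 3251, 6911, 14869]
— Period 4 —
Births: 2862 * 0.363 = 1039
15–29: 1265 * 0.96 = 1214
30–44: 2729 * 0.955 = 2606
45–59: 2862 * 0.933 = 2670
60–74: 3251 * 0.946 = 3075
75+: 6911 * 0.931 + 14869 * 0.344 = 6434 + 5115 = 11549
→ [1039, 1214, 2606, 2670, 3075, 11549]
Dependents (band 0–14 + band 75+) = 1039 + 11549 = 12588; working-age = 9565; ratio = 12588/9565 × 100 = 131.6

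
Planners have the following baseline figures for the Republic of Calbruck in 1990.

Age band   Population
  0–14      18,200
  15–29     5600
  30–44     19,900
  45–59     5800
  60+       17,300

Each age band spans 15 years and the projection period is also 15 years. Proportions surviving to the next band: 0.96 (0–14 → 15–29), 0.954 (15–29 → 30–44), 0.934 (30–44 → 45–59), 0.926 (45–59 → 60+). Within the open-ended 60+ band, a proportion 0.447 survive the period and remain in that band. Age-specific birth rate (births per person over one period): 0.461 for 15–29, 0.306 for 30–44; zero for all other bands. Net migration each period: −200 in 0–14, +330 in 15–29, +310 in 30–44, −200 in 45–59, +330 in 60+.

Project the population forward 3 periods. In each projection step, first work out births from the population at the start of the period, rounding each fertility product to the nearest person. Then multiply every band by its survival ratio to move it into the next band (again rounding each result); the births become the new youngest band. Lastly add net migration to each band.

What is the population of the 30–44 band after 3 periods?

8383

Numbering the bands 1..5 from youngest to oldest:
[period 1]
Births: 5600 * 0.461 = 2582  |  19900 * 0.306 = 6089 — total 8671
Band 2: 18200 * 0.96 = 17472
Band 3: 5600 * 0.954 = 5342
Band 4: 19900 * 0.934 = 18587
Band 5: 5800 * 0.926 + 17300 * 0.447 = 5371 + 7733 = 13104
Net migration: Band 1 − 200 → 8471; Band 2 + 330 → 17802; Band 3 + 310 → 5652; Band 4 − 200 → 18387; Band 5 + 330 → 13434
Giving 8471 / 17802 / 5652 / 18387 / 13434.
[period 2]
Births: 17802 * 0.461 = 8207  |  5652 * 0.306 = 1730 — total 9937
Band 2: 8471 * 0.96 = 8132
Band 3: 17802 * 0.954 = 16983
Band 4: 5652 * 0.934 = 5279
Band 5: 18387 * 0.926 + 13434 * 0.447 = 17026 + 6005 = 23031
Net migration: Band 1 − 200 → 9737; Band 2 + 330 → 8462; Band 3 + 310 → 17293; Band 4 − 200 → 5079; Band 5 + 330 → 23361
Giving 9737 / 8462 / 17293 / 5079 / 23361.
[period 3]
Births: 8462 * 0.461 = 3901  |  17293 * 0.306 = 5292 — total 9193
Band 2: 9737 * 0.96 = 9348
Band 3: 8462 * 0.954 = 8073
Band 4: 17293 * 0.934 = 16152
Band 5: 5079 * 0.926 + 23361 * 0.447 = 4703 + 10442 = 15145
Net migration: Band 1 − 200 → 8993; Band 2 + 330 → 9678; Band 3 + 310 → 8383; Band 4 − 200 → 15952; Band 5 + 330 → 15475
Giving 8993 / 9678 / 8383 / 15952 / 15475.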